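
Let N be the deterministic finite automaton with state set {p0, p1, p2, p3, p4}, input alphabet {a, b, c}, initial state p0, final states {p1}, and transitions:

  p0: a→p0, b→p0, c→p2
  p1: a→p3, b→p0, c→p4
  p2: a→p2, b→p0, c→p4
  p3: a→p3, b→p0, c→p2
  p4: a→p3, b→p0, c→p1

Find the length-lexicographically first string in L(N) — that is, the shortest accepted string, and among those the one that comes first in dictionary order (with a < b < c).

ccc

A breadth-first search from p0 reaches an accepting state first via the path p0 → p2 → p4 → p1 on input ccc.
No string of length < 3 is accepted (BFS exhausts all shorter strings without reaching an accepting state), and ccc is the lexicographically least accepting string of length 3.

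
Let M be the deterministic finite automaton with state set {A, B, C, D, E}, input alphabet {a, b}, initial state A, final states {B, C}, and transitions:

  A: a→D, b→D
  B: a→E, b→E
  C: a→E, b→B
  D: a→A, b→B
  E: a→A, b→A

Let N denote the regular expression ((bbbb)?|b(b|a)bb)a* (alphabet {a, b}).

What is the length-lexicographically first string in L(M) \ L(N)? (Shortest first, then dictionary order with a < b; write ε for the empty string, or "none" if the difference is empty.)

ab

The string ab is accepted by M but not by N.
No shorter string lies in the difference, and ab is the lexicographically first length-2 string in L(M) \ L(N).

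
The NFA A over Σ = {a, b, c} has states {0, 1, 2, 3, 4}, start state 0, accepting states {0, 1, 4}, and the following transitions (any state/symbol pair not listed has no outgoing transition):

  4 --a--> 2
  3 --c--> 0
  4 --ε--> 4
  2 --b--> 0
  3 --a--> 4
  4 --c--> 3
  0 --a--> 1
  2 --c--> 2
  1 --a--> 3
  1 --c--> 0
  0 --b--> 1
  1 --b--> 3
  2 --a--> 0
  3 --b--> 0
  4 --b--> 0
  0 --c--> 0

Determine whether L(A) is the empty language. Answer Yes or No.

The empty string ε is accepted: the run 0 ends in the accepting state 0.
Since at least one string is accepted, L(A) is not empty.

No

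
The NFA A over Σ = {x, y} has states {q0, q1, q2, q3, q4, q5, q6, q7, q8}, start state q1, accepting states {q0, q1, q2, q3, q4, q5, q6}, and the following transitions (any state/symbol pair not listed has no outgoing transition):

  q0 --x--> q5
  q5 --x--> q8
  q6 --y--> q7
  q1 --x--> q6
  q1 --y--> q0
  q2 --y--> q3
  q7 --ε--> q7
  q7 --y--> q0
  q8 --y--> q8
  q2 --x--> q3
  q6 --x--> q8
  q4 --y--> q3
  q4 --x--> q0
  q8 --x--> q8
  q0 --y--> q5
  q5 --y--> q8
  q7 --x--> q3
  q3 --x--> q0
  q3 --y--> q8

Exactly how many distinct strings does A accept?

12

The useful subgraph on states {q0, q1, q3, q5, q6, q7} is acyclic, so L(A) is finite; the longest accepting path visits 6 useful states, giving maximum string length 5.
Counting accepting paths from q1 by length: 1 of length 0, 2 of length 1, 2 of length 2, 2 of length 3, 3 of length 4, 2 of length 5. Total 12.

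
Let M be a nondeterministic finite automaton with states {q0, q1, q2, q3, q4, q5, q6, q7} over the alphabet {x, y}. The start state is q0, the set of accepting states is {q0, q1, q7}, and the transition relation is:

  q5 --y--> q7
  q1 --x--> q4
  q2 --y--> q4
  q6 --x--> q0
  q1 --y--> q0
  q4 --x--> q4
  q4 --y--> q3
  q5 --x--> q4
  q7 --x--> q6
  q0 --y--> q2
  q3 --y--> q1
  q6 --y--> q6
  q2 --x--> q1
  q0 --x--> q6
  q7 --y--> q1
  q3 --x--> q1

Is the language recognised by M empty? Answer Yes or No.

No

The empty string ε is accepted: the run q0 ends in the accepting state q0.
Since at least one string is accepted, L(M) is not empty.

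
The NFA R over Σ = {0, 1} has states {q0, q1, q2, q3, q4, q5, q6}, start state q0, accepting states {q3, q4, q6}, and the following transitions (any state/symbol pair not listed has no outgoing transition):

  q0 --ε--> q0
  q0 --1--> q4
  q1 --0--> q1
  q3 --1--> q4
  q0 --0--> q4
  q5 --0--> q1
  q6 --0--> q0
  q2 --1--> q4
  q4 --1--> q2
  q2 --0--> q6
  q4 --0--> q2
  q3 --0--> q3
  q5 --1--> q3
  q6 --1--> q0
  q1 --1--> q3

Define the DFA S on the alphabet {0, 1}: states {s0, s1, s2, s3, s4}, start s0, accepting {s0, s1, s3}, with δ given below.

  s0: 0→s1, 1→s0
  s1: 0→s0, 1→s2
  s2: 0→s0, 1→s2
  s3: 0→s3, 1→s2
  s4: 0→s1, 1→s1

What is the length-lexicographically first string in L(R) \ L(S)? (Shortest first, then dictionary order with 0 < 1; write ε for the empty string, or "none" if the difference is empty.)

011

The string 011 is accepted by R but not by S.
No shorter string lies in the difference, and 011 is the lexicographically first length-3 string in L(R) \ L(S).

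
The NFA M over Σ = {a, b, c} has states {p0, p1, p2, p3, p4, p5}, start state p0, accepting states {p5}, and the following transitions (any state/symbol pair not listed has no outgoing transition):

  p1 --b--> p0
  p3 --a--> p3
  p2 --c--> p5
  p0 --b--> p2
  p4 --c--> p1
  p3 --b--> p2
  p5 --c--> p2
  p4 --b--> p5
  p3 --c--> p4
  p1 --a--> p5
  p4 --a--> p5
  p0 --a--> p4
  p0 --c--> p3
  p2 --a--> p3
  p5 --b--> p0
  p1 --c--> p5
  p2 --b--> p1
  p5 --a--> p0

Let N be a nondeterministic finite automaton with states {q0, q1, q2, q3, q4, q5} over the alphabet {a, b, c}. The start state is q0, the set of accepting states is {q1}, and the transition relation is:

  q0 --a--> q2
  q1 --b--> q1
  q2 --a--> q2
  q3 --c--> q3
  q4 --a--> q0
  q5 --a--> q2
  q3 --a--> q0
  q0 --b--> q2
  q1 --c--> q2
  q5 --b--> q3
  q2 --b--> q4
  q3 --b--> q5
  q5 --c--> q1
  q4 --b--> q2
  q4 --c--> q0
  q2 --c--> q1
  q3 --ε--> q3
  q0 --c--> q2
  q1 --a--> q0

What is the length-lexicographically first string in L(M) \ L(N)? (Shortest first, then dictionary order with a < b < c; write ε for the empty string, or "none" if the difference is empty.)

aa

The string aa is accepted by M but not by N.
No shorter string lies in the difference, and aa is the lexicographically first length-2 string in L(M) \ L(N).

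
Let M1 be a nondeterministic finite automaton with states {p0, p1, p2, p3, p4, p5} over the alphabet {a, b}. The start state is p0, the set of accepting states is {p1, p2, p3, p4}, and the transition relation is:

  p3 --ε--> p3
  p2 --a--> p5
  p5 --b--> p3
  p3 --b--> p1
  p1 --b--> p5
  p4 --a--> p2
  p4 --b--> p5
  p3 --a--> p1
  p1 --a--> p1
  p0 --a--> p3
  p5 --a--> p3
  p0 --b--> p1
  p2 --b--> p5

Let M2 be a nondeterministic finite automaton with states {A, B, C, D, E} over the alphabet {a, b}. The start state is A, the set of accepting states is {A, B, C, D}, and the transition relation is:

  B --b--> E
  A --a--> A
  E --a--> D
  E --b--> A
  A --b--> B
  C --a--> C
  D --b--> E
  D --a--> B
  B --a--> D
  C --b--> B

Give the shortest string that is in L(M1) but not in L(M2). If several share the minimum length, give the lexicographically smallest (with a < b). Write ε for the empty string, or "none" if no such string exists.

The string aabb is accepted by M1 but not by M2.
No shorter string lies in the difference, and aabb is the lexicographically first length-4 string in L(M1) \ L(M2).

aabb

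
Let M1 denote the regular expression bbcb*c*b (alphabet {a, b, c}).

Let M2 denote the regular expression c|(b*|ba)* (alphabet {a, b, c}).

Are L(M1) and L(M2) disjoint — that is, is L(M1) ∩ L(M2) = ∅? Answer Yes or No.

Converting the expression M1 to a DFA (subset construction, then merging equivalent states) gives the minimal DFA with states {r0, r1, r2, r3, r4, r5, r6, r7}, start state r0, accepting states {r5, r7} and transitions r0: a→r1, b→r2, c→r1; r1: a→r1, b→r1, c→r1; r2: a→r1, b→r3, c→r1; r3: a→r1, b→r1, c→r4; r4: a→r1, b→r5, c→r6; r5: a→r1, b→r5, c→r6; r6: a→r1, b→r7, c→r6; r7: a→r1, b→r1, c→r1.
Converting the expression M2 to a DFA (subset construction, then merging equivalent states) gives the minimal DFA with states {t0, t1, t2, t3, t4}, start state t0, accepting states {t0, t2, t3, t4} and transitions t0: a→t1, b→t2, c→t3; t1: a→t1, b→t1, c→t1; t2: a→t4, b→t2, c→t1; t3: a→t1, b→t1, c→t1; t4: a→t1, b→t2, c→t1.
Exploring the product automaton M1 × M2 from the start pair (r0, t0), following both machines on each input symbol, reaches 11 state pairs: (r0, t0), (r1, t1), (r2, t2), (r1, t3), (r1, t4), (r3, t2), (r1, t2), (r4, t1), (r5, t1), (r6, t1), (r7, t1).
M1 accepts in {r5, r7} and M2 accepts in {t0, t2, t3, t4}; no reachable pair has both components accepting, so no string drives both machines to acceptance simultaneously and L(M1) ∩ L(M2) = ∅.
So no string is accepted by both, and the intersection is empty.

Yes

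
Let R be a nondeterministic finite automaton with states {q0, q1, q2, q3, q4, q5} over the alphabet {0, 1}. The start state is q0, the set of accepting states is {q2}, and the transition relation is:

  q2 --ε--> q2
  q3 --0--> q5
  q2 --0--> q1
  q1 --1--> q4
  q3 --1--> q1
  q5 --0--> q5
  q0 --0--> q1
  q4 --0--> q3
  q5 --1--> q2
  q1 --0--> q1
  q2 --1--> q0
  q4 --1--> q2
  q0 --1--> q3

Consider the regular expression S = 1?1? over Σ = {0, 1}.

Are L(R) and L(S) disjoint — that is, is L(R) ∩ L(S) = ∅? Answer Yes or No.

Converting the expression S to a DFA (subset construction, then merging equivalent states) gives the minimal DFA with states {s0, s1, s2, s3}, start state s0, accepting states {s0, s2, s3} and transitions s0: 0→s1, 1→s2; s1: 0→s1, 1→s1; s2: 0→s1, 1→s3; s3: 0→s1, 1→s1.
Exploring the product automaton R × S from the start pair (q0, s0), following both machines on each input symbol, reaches 9 state pairs: (q0, s0), (q1, s1), (q3, s2), (q4, s1), (q5, s1), (q1, s3), (q3, s1), (q2, s1), (q0, s1).
R accepts in {q2} and S accepts in {s0, s2, s3}; no reachable pair has both components accepting, so no string drives both machines to acceptance simultaneously and L(R) ∩ L(S) = ∅.
So no string is accepted by both, and the intersection is empty.

Yes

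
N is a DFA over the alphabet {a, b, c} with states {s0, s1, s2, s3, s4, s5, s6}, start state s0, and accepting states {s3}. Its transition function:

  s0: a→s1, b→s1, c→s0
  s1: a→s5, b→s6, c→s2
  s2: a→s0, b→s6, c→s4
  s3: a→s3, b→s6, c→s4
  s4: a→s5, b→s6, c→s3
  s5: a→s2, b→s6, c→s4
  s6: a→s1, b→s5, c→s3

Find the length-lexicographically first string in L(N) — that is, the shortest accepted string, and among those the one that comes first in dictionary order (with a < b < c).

abc

A breadth-first search from s0 reaches an accepting state first via the path s0 → s1 → s6 → s3 on input abc.
No string of length < 3 is accepted (BFS exhausts all shorter strings without reaching an accepting state), and abc is the lexicographically least accepting string of length 3.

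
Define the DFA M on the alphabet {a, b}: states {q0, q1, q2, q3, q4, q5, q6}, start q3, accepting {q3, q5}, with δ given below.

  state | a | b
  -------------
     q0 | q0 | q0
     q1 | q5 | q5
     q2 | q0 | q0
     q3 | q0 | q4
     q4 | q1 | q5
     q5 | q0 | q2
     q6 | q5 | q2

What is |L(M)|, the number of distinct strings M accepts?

The useful subgraph on states {q1, q3, q4, q5} is acyclic, so L(M) is finite; the longest accepting path visits 4 useful states, giving maximum string length 3.
Counting accepting paths from q3 by length: 1 of length 0, 1 of length 2, 2 of length 3. Total 4.

4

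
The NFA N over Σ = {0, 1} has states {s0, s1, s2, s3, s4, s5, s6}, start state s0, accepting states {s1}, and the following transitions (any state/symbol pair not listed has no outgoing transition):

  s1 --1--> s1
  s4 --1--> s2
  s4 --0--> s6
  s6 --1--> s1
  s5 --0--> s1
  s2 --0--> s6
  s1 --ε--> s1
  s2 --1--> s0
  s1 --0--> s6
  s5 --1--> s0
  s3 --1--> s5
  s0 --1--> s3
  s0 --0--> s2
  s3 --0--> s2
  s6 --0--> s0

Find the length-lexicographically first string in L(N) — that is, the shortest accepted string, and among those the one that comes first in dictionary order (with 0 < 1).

A breadth-first search from s0 reaches an accepting state first via the path s0 → s2 → s6 → s1 on input 001.
No string of length < 3 is accepted (BFS exhausts all shorter strings without reaching an accepting state), and 001 is the lexicographically least accepting string of length 3.

001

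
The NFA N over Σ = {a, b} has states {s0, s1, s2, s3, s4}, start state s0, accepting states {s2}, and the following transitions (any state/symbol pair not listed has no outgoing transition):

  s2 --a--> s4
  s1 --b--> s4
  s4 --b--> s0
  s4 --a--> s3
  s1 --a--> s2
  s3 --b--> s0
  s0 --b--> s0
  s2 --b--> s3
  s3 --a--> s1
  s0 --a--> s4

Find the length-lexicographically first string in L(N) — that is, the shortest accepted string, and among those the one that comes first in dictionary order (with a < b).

aaaa

A breadth-first search from s0 reaches an accepting state first via the path s0 → s4 → s3 → s1 → s2 on input aaaa.
No string of length < 4 is accepted (BFS exhausts all shorter strings without reaching an accepting state), and aaaa is the lexicographically least accepting string of length 4.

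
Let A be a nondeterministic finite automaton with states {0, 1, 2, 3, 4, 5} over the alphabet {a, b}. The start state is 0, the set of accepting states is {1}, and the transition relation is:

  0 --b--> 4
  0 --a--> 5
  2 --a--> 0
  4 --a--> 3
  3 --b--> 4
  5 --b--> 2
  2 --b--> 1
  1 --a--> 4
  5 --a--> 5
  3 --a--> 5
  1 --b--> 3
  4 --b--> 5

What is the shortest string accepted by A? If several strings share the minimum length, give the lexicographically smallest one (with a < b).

A breadth-first search from 0 reaches an accepting state first via the path 0 → 5 → 2 → 1 on input abb.
No string of length < 3 is accepted (BFS exhausts all shorter strings without reaching an accepting state), and abb is the lexicographically least accepting string of length 3.

abb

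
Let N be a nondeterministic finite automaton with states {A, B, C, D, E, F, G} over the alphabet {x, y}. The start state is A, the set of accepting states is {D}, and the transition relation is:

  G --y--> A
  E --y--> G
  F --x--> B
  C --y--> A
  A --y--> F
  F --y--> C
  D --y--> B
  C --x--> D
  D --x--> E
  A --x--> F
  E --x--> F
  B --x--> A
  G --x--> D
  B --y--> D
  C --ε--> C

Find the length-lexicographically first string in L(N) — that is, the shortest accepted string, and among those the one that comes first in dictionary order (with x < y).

xxy

A breadth-first search from A reaches an accepting state first via the path A → F → B → D on input xxy.
No string of length < 3 is accepted (BFS exhausts all shorter strings without reaching an accepting state), and xxy is the lexicographically least accepting string of length 3.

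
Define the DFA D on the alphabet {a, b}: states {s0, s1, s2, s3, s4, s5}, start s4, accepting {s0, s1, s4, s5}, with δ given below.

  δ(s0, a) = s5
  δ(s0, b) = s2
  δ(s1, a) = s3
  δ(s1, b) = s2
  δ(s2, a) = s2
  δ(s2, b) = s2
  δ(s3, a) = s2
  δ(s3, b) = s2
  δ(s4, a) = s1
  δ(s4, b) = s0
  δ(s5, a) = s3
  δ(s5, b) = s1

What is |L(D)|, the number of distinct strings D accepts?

5

The useful subgraph on states {s0, s1, s4, s5} is acyclic, so L(D) is finite; the longest accepting path visits 4 useful states, giving maximum string length 3.
Counting accepting paths from s4 by length: 1 of length 0, 2 of length 1, 1 of length 2, 1 of length 3. Total 5.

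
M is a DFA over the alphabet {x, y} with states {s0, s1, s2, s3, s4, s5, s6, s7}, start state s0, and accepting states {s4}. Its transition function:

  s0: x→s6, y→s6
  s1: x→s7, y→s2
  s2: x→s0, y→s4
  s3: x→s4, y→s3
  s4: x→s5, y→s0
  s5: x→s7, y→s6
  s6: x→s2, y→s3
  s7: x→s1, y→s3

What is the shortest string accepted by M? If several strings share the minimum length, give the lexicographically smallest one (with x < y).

xxy

A breadth-first search from s0 reaches an accepting state first via the path s0 → s6 → s2 → s4 on input xxy.
No string of length < 3 is accepted (BFS exhausts all shorter strings without reaching an accepting state), and xxy is the lexicographically least accepting string of length 3.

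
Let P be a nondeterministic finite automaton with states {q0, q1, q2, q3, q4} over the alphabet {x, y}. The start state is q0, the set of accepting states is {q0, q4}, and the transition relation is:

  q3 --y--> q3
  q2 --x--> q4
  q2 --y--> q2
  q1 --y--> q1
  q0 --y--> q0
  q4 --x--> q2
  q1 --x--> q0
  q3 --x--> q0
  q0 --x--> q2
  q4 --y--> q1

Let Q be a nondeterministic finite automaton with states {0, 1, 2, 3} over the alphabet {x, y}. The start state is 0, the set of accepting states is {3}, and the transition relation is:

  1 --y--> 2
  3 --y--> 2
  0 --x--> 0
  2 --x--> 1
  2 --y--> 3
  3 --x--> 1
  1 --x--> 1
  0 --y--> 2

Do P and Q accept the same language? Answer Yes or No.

The empty string ε is accepted by P but rejected by Q.
So L(P) ≠ L(Q).

No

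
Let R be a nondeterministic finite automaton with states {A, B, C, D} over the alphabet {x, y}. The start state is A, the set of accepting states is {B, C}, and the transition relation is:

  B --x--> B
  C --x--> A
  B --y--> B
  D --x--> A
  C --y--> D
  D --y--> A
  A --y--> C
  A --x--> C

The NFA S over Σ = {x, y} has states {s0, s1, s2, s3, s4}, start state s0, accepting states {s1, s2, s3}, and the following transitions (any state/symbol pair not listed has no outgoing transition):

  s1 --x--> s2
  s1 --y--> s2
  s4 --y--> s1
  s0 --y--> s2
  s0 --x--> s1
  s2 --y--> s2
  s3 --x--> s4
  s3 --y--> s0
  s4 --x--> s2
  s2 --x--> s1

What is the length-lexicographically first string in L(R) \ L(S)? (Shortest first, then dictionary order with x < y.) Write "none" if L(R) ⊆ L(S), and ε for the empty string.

none

Exploring the product automaton R × S from the start pair (A, s0), following both machines on each input symbol, reaches 6 state pairs: (A, s0), (C, s1), (C, s2), (A, s2), (D, s2), (A, s1).
R accepts in {B, C} and S accepts in {s1, s2, s3}. The reachable pairs whose R-component is accepting are (C, s1), (C, s2); in each of them the S-component is accepting too, so the product for L(R) \ L(S) (R-component accepting, S-component rejecting) has no reachable accepting pair and the difference is empty.
So every string accepted by R is also accepted by S: L(R) \ L(S) = ∅ and there is no such string.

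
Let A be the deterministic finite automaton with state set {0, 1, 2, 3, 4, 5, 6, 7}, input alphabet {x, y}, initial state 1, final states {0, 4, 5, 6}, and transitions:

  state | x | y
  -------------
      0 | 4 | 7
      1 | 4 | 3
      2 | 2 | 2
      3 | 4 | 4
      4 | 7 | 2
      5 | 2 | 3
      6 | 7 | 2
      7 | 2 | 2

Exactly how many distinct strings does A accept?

The useful subgraph on states {1, 3, 4} is acyclic, so L(A) is finite; the longest accepting path visits 3 useful states, giving maximum string length 2.
Counting accepting paths from 1 by length: 1 of length 1, 2 of length 2. Total 3.

3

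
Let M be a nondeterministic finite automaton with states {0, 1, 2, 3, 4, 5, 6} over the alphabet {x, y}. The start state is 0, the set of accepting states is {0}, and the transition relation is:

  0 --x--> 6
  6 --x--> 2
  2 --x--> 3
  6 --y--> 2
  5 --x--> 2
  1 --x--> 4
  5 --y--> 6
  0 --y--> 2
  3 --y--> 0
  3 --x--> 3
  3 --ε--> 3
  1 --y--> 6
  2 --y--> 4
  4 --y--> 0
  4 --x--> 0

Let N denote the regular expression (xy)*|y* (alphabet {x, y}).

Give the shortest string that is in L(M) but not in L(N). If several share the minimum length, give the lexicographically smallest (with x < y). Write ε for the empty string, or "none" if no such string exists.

The string yxy is accepted by M but not by N.
No shorter string lies in the difference, and yxy is the lexicographically first length-3 string in L(M) \ L(N).

yxy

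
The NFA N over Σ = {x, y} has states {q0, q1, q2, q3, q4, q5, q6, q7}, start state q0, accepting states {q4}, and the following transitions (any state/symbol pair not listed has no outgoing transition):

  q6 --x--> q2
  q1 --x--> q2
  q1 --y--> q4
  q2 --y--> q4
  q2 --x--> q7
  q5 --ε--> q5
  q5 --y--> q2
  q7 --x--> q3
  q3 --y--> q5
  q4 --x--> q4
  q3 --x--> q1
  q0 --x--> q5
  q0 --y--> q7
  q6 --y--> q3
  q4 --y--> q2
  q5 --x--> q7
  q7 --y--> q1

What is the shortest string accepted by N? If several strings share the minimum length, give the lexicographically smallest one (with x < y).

A breadth-first search from q0 reaches an accepting state first via the path q0 → q5 → q2 → q4 on input xyy.
No string of length < 3 is accepted (BFS exhausts all shorter strings without reaching an accepting state), and xyy is the lexicographically least accepting string of length 3.

xyy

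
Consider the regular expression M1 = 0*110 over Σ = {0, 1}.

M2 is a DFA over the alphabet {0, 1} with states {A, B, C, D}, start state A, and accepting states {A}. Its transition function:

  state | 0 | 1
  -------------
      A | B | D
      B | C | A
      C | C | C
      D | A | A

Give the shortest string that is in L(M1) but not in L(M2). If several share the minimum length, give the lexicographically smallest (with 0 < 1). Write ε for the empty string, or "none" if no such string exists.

110

The string 110 is accepted by M1 but not by M2.
No shorter string lies in the difference, and 110 is the lexicographically first length-3 string in L(M1) \ L(M2).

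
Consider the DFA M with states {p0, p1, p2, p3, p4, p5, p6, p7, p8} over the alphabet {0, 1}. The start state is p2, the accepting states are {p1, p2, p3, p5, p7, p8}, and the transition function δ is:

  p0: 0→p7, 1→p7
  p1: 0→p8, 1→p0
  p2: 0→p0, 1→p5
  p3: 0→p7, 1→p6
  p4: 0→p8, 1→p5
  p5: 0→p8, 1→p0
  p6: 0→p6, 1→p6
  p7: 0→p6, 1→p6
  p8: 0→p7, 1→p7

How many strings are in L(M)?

9

The useful subgraph on states {p0, p2, p5, p7, p8} is acyclic, so L(M) is finite; the longest accepting path visits 4 useful states, giving maximum string length 3.
Counting accepting paths from p2 by length: 1 of length 0, 1 of length 1, 3 of length 2, 4 of length 3. Total 9.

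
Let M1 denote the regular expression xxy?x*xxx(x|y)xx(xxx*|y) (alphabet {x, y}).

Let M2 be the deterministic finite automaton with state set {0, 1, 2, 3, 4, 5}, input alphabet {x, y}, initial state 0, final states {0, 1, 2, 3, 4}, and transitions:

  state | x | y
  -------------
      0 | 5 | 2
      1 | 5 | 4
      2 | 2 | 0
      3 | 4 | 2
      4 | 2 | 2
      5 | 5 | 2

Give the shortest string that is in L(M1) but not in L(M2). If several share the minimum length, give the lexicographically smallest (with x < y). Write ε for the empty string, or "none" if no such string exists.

xxxxxxxxxx

The string xxxxxxxxxx is accepted by M1 but not by M2.
No shorter string lies in the difference, and xxxxxxxxxx is the lexicographically first length-10 string in L(M1) \ L(M2).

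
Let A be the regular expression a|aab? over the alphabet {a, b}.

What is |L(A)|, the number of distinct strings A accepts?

3

The expression has no Kleene star, so L(A) is finite. Expanding the alternatives gives {a, aa, aab}.
That is 1 of length 1, 1 of length 2, 1 of length 3: 3 strings in all.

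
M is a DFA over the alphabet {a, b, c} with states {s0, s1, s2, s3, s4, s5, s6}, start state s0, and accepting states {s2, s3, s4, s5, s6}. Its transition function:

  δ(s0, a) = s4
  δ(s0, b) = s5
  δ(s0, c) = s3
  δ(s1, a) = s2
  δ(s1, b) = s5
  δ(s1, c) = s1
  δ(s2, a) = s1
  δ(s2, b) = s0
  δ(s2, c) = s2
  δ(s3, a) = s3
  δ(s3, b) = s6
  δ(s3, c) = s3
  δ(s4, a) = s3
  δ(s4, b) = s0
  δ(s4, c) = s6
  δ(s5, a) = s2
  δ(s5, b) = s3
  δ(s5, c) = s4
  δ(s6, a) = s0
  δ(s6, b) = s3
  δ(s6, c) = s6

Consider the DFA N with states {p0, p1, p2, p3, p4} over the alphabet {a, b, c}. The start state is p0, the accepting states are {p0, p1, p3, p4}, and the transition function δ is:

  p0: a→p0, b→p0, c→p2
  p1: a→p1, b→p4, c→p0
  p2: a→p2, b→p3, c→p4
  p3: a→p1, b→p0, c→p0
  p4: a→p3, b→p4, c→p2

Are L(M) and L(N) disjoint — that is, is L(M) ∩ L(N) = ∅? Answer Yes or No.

The string a is accepted by both M and N.
Hence L(M) ∩ L(N) ≠ ∅.

No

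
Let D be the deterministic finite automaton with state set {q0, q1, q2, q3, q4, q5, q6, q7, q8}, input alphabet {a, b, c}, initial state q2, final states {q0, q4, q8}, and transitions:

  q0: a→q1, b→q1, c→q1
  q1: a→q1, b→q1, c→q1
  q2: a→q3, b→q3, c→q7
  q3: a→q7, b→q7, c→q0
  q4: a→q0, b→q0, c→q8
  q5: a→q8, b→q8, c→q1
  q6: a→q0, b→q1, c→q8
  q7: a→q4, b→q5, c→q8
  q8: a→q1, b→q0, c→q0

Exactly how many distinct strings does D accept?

77

The useful subgraph on states {q0, q2, q3, q4, q5, q7, q8} is acyclic, so L(D) is finite; the longest accepting path visits 6 useful states, giving maximum string length 5.
Counting accepting paths from q2 by length: 4 of length 2, 15 of length 3, 34 of length 4, 24 of length 5. Total 77.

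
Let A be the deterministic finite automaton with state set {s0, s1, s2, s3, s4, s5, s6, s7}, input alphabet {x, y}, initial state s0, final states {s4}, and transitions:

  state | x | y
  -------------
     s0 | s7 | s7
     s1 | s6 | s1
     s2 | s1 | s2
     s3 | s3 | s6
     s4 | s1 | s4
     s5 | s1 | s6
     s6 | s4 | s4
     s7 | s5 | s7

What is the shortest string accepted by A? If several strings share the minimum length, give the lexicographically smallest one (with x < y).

xxyx

A breadth-first search from s0 reaches an accepting state first via the path s0 → s7 → s5 → s6 → s4 on input xxyx.
No string of length < 4 is accepted (BFS exhausts all shorter strings without reaching an accepting state), and xxyx is the lexicographically least accepting string of length 4.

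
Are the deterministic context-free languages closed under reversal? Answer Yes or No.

L = {c bⁿaⁿ : n≥0} ∪ {d b²ⁿaⁿ : n≥0} is a DCFL: the first symbol tells a deterministic PDA whether to pop one or two b's per a. Its reversal Lᴿ = {aⁿbⁿ c : n≥0} ∪ {aⁿb²ⁿ d : n≥0} is not. DCFLs are closed under right quotient by regular languages, and Lᴿ/{c, d} = {aⁿbⁿ : n≥0} ∪ {aⁿb²ⁿ : n≥0} — the standard context-free language accepted by no deterministic PDA (intuitively the machine would have to commit to a b-to-a ratio before the distinguishing marker arrives; formally, a DPDA for it would have a single run on aⁿb²ⁿ, accepting after the prefix aⁿbⁿ and accepting again after n more b's; an ordinary PDA that simulates it on a's and b's and, at any moment when it is accepting, may switch to reading only a fresh letter e while feeding each e to the simulation as a b, would accept aⁱbʲeᵏ (k≥1) exactly when both aⁱbʲ and aⁱbʲ⁺ᵏ are in the language, i.e. its language intersected with the regular set a*b*e⁺ would be exactly {aⁿbⁿeⁿ : n≥1} — impossible, since context-free languages are closed under intersection with regular sets and {aⁿbⁿeⁿ} is not context-free). So Lᴿ cannot be a DCFL.

No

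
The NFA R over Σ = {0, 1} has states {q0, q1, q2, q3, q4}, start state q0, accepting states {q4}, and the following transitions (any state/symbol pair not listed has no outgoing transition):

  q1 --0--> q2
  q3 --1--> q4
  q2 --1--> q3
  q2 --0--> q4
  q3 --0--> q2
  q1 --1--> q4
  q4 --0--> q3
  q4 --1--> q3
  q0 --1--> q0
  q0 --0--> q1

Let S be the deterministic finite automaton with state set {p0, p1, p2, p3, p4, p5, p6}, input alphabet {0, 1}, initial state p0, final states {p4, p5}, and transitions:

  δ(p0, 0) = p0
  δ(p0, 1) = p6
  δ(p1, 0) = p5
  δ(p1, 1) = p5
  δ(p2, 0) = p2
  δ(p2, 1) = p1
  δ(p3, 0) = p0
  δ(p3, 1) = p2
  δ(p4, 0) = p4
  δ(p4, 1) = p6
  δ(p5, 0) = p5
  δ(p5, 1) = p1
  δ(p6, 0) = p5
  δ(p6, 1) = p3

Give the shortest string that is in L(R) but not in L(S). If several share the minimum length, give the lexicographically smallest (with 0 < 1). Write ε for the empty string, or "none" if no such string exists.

01

The string 01 is accepted by R but not by S.
No shorter string lies in the difference, and 01 is the lexicographically first length-2 string in L(R) \ L(S).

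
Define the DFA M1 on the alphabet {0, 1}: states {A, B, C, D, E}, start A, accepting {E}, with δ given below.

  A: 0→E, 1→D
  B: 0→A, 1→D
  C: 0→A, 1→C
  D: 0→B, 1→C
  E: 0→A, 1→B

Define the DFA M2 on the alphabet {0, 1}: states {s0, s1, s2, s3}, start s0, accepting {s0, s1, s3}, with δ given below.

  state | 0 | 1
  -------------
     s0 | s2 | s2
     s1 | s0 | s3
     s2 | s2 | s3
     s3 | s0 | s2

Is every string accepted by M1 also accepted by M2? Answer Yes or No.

The string 0 is in L(M1) but not in L(M2).
So L(M1) ⊄ L(M2).

No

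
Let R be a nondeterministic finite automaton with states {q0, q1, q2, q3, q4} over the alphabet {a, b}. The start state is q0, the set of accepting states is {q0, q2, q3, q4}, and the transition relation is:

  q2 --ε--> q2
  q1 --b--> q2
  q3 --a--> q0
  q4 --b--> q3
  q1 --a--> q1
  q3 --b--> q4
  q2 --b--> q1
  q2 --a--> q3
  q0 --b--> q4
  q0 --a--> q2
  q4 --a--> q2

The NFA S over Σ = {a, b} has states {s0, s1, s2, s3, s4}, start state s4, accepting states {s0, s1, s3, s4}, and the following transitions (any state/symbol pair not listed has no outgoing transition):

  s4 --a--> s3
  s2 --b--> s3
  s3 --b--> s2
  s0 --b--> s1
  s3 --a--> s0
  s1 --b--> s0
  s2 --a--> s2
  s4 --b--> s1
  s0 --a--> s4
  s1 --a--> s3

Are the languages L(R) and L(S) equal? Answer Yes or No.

Yes

Exploring the product automaton R × S from the start pair (q0, s4), following both machines on each input symbol, reaches 5 state pairs: (q0, s4), (q2, s3), (q4, s1), (q3, s0), (q1, s2).
R accepts in {q0, q2, q3, q4} and S accepts in {s0, s1, s3, s4}. In every reachable pair the two components are either both accepting — (q0, s4), (q2, s3), (q4, s1), (q3, s0) — or both non-accepting, so no string is accepted by exactly one of the machines: L(R) \ L(S) and L(S) \ L(R) are both empty.
Hence every string is accepted by R iff it is accepted by S, and the two languages coincide.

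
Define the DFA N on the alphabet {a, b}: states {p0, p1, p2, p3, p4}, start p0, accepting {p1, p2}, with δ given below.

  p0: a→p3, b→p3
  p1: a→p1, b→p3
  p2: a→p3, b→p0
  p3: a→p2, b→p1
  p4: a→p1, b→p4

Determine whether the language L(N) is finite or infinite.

infinite

State p1 is reachable from the start and can reach an accepting state, and it lies on the cycle p1 → p1.
Traversing that cycle any number of times yields accepted strings of unbounded length, so the language is infinite.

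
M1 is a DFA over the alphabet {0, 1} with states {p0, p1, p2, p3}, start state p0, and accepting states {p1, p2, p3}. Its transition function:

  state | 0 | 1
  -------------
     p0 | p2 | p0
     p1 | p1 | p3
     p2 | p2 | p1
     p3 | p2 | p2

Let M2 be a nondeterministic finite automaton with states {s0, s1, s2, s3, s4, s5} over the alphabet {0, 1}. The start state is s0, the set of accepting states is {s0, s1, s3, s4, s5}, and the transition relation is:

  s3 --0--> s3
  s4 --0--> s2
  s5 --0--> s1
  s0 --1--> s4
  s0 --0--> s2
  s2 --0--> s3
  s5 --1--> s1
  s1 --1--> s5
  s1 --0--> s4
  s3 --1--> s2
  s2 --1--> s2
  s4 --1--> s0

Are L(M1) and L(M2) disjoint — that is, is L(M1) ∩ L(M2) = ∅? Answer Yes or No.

The string 00 is accepted by both M1 and M2.
Hence L(M1) ∩ L(M2) ≠ ∅.

No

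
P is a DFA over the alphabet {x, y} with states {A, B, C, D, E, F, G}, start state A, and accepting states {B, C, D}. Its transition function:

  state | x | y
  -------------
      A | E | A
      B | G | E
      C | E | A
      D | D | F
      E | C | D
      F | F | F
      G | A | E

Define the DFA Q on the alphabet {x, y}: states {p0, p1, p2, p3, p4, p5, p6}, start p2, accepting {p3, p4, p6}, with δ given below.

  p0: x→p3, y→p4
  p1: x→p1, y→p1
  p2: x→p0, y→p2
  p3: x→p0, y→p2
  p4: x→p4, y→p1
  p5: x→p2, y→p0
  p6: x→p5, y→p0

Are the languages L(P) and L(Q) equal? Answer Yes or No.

Yes

Exploring the product automaton P × Q from the start pair (A, p2), following both machines on each input symbol, reaches 5 state pairs: (A, p2), (E, p0), (C, p3), (D, p4), (F, p1).
P accepts in {B, C, D} and Q accepts in {p3, p4, p6}. In every reachable pair the two components are either both accepting — (C, p3), (D, p4) — or both non-accepting, so no string is accepted by exactly one of the machines: L(P) \ L(Q) and L(Q) \ L(P) are both empty.
Hence every string is accepted by P iff it is accepted by Q, and the two languages coincide.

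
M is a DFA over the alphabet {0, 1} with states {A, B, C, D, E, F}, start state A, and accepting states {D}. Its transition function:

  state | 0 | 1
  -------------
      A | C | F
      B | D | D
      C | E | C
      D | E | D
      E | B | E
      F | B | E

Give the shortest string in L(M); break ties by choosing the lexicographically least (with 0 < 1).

100

A breadth-first search from A reaches an accepting state first via the path A → F → B → D on input 100.
No string of length < 3 is accepted (BFS exhausts all shorter strings without reaching an accepting state), and 100 is the lexicographically least accepting string of length 3.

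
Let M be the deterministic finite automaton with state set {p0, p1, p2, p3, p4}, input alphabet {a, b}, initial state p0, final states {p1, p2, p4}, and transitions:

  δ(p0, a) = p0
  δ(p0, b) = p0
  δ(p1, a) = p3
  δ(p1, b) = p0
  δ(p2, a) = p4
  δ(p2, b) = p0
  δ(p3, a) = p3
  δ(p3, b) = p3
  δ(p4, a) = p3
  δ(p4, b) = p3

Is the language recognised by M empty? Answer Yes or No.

Yes

The states reachable from the start state are {p0}.
None of the accepting states {p1, p2, p4} is reachable, so no string is accepted and L(M) = ∅.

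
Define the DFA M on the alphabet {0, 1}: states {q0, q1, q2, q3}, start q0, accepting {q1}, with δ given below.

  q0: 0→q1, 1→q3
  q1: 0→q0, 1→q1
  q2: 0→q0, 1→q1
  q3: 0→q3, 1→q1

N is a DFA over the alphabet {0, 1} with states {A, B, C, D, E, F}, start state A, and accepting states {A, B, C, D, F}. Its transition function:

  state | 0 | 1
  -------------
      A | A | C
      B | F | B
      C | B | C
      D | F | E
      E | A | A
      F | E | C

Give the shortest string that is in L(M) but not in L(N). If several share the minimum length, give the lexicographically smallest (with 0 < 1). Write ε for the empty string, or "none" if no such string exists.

The string 10100 is accepted by M but not by N.
No shorter string lies in the difference, and 10100 is the lexicographically first length-5 string in L(M) \ L(N).

10100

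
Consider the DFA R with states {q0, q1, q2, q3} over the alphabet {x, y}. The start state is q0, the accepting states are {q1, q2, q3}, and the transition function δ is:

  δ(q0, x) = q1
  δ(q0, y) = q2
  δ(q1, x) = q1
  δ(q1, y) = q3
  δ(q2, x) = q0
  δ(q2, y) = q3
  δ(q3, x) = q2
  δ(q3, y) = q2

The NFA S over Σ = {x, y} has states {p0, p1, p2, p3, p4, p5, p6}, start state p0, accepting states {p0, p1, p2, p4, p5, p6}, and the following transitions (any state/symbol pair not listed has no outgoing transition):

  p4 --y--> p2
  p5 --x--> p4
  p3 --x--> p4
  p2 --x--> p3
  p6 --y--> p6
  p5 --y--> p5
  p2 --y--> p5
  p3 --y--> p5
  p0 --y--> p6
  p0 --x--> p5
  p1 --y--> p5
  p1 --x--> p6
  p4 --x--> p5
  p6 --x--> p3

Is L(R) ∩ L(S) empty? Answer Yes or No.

No

The string x is accepted by both R and S.
Hence L(R) ∩ L(S) ≠ ∅.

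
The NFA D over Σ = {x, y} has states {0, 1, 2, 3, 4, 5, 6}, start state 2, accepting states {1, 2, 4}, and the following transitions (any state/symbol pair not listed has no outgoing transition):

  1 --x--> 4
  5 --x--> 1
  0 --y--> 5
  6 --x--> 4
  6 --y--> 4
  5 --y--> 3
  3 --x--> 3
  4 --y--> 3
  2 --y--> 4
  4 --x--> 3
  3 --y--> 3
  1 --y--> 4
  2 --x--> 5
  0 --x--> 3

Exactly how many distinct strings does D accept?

The useful subgraph on states {1, 2, 4, 5} is acyclic, so L(D) is finite; the longest accepting path visits 4 useful states, giving maximum string length 3.
Counting accepting paths from 2 by length: 1 of length 0, 1 of length 1, 1 of length 2, 2 of length 3. Total 5.

5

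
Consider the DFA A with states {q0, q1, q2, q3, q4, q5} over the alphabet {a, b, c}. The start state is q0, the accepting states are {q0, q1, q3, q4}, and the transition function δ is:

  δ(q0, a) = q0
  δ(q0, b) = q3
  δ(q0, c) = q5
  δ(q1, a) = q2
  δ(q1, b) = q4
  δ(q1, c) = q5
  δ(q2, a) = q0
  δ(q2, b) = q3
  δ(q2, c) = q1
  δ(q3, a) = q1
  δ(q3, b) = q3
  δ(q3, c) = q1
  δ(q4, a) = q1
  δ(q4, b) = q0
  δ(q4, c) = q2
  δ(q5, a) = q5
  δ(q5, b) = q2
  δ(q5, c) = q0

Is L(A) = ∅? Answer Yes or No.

The empty string ε is accepted: the run q0 ends in the accepting state q0.
Since at least one string is accepted, L(A) is not empty.

No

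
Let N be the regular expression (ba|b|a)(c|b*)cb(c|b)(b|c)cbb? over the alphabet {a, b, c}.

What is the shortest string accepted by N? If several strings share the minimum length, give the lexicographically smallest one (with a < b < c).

By inspection of the expression, no string of length less than 7 matches, and acbbbcb is the lexicographically first match of length 7.

acbbbcb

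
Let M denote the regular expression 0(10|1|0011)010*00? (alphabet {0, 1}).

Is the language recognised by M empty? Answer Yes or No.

No

The string 01010 matches the expression, so it belongs to L(M).
Since L(M) contains at least one string, it is not empty.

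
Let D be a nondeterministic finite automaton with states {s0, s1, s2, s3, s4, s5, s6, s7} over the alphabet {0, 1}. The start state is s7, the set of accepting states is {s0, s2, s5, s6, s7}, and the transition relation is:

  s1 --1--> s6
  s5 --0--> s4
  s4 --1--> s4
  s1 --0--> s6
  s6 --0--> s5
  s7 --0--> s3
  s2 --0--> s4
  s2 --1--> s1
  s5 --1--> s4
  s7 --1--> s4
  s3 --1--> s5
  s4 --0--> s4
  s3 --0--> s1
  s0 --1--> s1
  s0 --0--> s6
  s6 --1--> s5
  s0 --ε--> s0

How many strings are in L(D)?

8

The useful subgraph on states {s1, s3, s5, s6, s7} is acyclic, so L(D) is finite; the longest accepting path visits 5 useful states, giving maximum string length 4.
Counting accepting paths from s7 by length: 1 of length 0, 1 of length 2, 2 of length 3, 4 of length 4. Total 8.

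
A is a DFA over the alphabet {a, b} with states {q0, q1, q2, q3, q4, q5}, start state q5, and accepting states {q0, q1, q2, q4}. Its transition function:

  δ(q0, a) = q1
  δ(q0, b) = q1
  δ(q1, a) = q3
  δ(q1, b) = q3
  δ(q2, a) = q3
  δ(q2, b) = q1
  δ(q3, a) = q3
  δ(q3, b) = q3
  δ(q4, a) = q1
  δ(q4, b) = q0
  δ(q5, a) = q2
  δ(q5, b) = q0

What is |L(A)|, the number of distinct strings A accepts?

The useful subgraph on states {q0, q1, q2, q5} is acyclic, so L(A) is finite; the longest accepting path visits 3 useful states, giving maximum string length 2.
Counting accepting paths from q5 by length: 2 of length 1, 3 of length 2. Total 5.

5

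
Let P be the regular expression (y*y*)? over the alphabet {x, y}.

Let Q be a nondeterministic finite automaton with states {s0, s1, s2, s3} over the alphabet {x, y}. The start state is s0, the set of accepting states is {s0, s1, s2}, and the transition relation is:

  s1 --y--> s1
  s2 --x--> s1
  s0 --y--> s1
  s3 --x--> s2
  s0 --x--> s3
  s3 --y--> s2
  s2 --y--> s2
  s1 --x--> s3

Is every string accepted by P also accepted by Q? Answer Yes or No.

Converting the expression P to a DFA (subset construction, then merging equivalent states) gives the minimal DFA with states {p0, p1}, start state p0, accepting states {p0} and transitions p0: x→p1, y→p0; p1: x→p1, y→p1.
Exploring the product automaton P × Q from the start pair (p0, s0), following both machines on each input symbol, reaches 5 state pairs: (p0, s0), (p1, s3), (p0, s1), (p1, s2), (p1, s1).
P accepts in {p0} and Q accepts in {s0, s1, s2}. The reachable pairs whose P-component is accepting are (p0, s0), (p0, s1); in each of them the Q-component is accepting too, so the product for L(P) \ L(Q) (P-component accepting, Q-component rejecting) has no reachable accepting pair and the difference is empty.
Hence every string in L(P) is also in L(Q).

Yes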